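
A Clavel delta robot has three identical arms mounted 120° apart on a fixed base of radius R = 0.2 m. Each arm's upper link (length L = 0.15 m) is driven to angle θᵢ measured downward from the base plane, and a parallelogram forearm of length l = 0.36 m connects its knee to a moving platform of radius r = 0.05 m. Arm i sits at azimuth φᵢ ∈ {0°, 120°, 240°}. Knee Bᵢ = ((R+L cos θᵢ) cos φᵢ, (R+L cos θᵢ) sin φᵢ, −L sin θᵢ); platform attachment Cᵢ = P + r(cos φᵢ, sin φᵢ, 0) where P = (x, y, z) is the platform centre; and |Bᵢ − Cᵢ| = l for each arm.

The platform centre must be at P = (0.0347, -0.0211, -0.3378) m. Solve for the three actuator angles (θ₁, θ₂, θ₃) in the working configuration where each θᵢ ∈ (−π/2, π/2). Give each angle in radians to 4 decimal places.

θ₁ = 0.5239, θ₂ = 0.8727, θ₃ = 0.6981

rotate P by −φ1: (0.0347, -0.0211, -0.3378)
  A=0.1153, B=-0.3378, C=(l²−L²−A²−y'²−z²)/(2L)=-0.0692
  γ=atan2(-0.3378,0.1153)=-1.2419;  ψ=arccos(-0.1938)=1.7658;  θ1=γ+ψ≈0.5239
arm 2 (φ=120.0°): x'=-0.0356, y'=-0.0195
  A=0.1856, B=-0.3378, C=(l²−L²−A²−y'²−z²)/(2L)=-0.1395
  θ2 = atan2(B,A) + arccos(C/0.3854) = 0.8727
φ3=240.0° → target in arm frame (0.0009, 0.0406)
  e−x'=0.1491;  (l²−L²−(e−x')²−y'²−z²)/2L = -0.1029
  θ3 = atan2(B,A) + arccos(C/0.3692) = 0.6981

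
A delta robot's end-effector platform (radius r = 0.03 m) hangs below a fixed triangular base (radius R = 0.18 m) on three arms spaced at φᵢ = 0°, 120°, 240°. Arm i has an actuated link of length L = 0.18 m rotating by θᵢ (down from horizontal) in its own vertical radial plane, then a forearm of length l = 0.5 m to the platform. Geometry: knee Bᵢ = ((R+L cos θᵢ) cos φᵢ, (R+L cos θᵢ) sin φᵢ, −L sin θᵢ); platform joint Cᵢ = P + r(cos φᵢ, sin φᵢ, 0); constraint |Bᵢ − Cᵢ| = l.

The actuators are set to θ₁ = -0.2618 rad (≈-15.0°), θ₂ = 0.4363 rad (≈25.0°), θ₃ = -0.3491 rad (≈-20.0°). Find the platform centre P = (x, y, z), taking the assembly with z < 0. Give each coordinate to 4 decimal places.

(0.0427, -0.0915, -0.3566)

φ1=0.0°: virtual centre (0.3239, 0.0000, 0.0466), radius l
φ2=120.0°: virtual centre (-0.1566, 0.2712, -0.0761), radius l
S3 = (0.3191·cos240.0°, 0.3191·sin240.0°, 0.0616) = (-0.1596, -0.2764, 0.0616)
subtract pairs → two planes through P
plane₁₂: -0.9609x+0.5424y+-0.2453z = -0.0032
Cramer: x(z) = 0.0024-0.1131z;  y(z) = -0.0017+0.2520z
quadratic in z: (1.0763)z²+(-0.0213)z+(-0.1445)=0, √Δ=0.7890 → z ∈ {-0.3566, 0.3764}; z = -0.3566 (taking z<0)
x = 0.0427, y = -0.0915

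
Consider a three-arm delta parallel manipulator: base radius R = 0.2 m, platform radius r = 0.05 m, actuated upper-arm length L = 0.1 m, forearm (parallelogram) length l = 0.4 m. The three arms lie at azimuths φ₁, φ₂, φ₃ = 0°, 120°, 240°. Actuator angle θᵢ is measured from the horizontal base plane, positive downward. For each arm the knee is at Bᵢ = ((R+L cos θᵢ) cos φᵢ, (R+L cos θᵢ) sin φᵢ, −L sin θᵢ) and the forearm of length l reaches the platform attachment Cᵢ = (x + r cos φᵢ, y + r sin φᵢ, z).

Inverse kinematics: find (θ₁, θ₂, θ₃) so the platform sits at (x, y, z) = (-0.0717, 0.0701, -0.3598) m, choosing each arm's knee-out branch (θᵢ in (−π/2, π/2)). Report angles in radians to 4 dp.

θ₁ = 0.9600, θ₂ = -0.0878, θ₃ = 0.6982

arm 1 (φ=0.0°): x'=-0.0717, y'=0.0701
  A cos θ + B sin θ = C:  0.2217·cos θ + -0.3598·sin θ = -0.1676
  √(A²+B²)=0.4226;  θ1 = -1.0186+1.9786 ≈ 0.9600
arm 2 (φ=120.0°): x'=0.0966, y'=0.0270
  A cos θ + B sin θ = C:  0.0534·cos θ + -0.3598·sin θ = 0.0848
  √(A²+B²)=0.3637;  θ2 = -1.4233+1.3356 ≈ -0.0878
φ3=240.0° → target in arm frame (-0.0249, -0.0971)
  e−x'=0.1749;  (l²−L²−(e−x')²−y'²−z²)/2L = -0.0973
  θ3 = atan2(B,A) + arccos(C/0.4000) = 0.6982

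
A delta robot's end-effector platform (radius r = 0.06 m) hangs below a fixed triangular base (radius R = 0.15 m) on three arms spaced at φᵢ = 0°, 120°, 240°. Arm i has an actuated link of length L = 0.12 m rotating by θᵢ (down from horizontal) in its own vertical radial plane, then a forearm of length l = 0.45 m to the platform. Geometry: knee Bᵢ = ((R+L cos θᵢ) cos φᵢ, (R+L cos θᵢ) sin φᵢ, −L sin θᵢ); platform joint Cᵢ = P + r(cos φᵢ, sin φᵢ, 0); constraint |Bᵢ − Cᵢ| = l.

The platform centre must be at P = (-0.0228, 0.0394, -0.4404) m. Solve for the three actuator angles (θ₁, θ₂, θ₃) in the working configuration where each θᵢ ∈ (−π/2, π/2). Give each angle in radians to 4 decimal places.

arm 1 (φ=0.0°): x'=-0.0228, y'=0.0394
  A=0.1128, B=-0.4404, C=(l²−L²−A²−y'²−z²)/(2L)=-0.0839
  γ=atan2(-0.4404,0.1128)=-1.3201;  ψ=arccos(-0.1845)=1.7563;  θ1=γ+ψ≈0.4363
φ2=120.0° → target in arm frame (0.0455, 0.0000)
  A cos θ + B sin θ = C:  0.0445·cos θ + -0.4404·sin θ = -0.0326
  θ2 = atan2(B,A) + arccos(C/0.4426) = 0.1744
φ3=240.0° → target in arm frame (-0.0227, -0.0394)
  e−x'=0.1127;  (l²−L²−(e−x')²−y'²−z²)/2L = -0.0838
  √(A²+B²)=0.4546;  θ3 = -1.3202+1.7562 ≈ 0.4360

θ₁ = 0.4363, θ₂ = 0.1744, θ₃ = 0.4360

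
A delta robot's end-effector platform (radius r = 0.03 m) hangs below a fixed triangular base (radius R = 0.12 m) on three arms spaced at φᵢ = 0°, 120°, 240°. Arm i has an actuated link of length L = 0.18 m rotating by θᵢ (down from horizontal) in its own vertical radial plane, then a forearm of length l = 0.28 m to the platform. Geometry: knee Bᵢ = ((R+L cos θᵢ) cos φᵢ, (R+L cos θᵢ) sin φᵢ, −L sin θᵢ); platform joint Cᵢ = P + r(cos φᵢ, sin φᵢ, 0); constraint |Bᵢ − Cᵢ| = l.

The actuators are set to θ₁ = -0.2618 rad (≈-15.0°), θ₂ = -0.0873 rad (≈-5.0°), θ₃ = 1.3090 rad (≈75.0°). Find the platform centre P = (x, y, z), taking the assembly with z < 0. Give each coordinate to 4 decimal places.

(0.0767, 0.1164, -0.1261)

φ1=0.0°: virtual centre (0.2639, 0.0000, 0.0466), radius l
φ2=120.0°: virtual centre (-0.1347, 0.2332, 0.0157), radius l
S3 = (0.1366·cos240.0°, 0.1366·sin240.0°, -0.1739) = (-0.0683, -0.1183, -0.1739)
|S₂|²−|S₁|² = 0.0010;  |S₃|²−|S₁|² = -0.0229
plane₁₂: -0.7970x+0.4665y+-0.0618z = 0.0010
Cramer: x(z) = 0.0210-0.4419z;  y(z) = 0.0379-0.6227z
quadratic in z: (1.5831)z²+(0.0743)z+(-0.0158)=0, √Δ=0.3248 → z ∈ {-0.1261, 0.0791}; z = -0.1261 (taking z<0)
x = 0.0767, y = 0.1164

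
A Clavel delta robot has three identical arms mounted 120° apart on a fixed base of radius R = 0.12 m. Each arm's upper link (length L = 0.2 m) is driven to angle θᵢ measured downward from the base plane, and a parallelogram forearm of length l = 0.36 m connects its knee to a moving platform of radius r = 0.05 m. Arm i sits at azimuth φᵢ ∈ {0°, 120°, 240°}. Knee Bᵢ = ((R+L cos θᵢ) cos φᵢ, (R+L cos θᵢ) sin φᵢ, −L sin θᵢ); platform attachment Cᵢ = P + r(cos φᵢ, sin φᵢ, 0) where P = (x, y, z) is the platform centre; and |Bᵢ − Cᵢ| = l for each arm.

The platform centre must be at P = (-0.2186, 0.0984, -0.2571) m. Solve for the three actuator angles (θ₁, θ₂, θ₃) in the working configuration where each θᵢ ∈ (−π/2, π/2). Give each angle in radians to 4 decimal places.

θ₁ = 1.3091, θ₂ = -0.3490, θ₃ = 0.5234

φ1=0.0° → target in arm frame (-0.2186, 0.0984)
  A cos θ + B sin θ = C:  0.2886·cos θ + -0.2571·sin θ = -0.1737
  √(A²+B²)=0.3865;  θ1 = -0.7277+2.0368 ≈ 1.3091
rotate P by −φ2: (0.1945, 0.1401, -0.2571)
  e−x'=-0.1245;  (l²−L²−(e−x')²−y'²−z²)/2L = -0.0291
  √(A²+B²)=0.2857;  θ2 = -2.0218+1.6728 ≈ -0.3490
arm 3 (φ=240.0°): x'=0.0241, y'=-0.2385
  A cos θ + B sin θ = C:  0.0459·cos θ + -0.2571·sin θ = -0.0887
  √(A²+B²)=0.2612;  θ3 = -1.3941+1.9175 ≈ 0.5234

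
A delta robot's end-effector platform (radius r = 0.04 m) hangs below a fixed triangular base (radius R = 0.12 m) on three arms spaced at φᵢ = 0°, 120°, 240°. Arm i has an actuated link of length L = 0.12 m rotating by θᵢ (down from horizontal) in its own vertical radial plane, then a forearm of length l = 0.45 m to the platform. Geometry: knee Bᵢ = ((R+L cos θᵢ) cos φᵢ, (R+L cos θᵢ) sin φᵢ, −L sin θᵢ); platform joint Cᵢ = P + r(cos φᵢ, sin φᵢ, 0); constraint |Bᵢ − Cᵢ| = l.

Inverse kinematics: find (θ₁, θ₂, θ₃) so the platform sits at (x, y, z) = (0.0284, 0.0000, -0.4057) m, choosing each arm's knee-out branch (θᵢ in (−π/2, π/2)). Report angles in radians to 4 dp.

rotate P by −φ1: (0.0284, 0.0000, -0.4057)
  A cos θ + B sin θ = C:  0.0516·cos θ + -0.4057·sin θ = 0.0869
  θ1 = atan2(B,A) + arccos(C/0.4090) = -0.0875
rotate P by −φ2: (-0.0142, -0.0246, -0.4057)
  A=0.0942, B=-0.4057, C=(l²−L²−A²−y'²−z²)/(2L)=0.0585
  θ2 = atan2(B,A) + arccos(C/0.4165) = 0.0873
arm 3 (φ=240.0°): x'=-0.0142, y'=0.0246
  A cos θ + B sin θ = C:  0.0942·cos θ + -0.4057·sin θ = 0.0585
  γ=atan2(-0.4057,0.0942)=-1.3426;  ψ=arccos(0.1403)=1.4300;  θ3=γ+ψ≈0.0873

θ₁ = -0.0875, θ₂ = 0.0873, θ₃ = 0.0873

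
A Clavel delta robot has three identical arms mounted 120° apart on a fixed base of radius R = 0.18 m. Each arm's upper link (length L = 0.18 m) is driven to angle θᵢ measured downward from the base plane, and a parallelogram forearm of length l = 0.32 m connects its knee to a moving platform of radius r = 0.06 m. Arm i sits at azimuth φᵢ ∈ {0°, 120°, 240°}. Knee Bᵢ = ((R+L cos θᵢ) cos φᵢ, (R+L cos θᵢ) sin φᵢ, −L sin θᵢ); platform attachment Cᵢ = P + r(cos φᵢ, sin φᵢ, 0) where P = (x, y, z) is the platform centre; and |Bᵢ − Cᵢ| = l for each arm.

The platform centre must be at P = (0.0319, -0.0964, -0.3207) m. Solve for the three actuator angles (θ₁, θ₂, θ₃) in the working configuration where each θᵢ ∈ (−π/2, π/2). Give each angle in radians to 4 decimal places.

θ₁ = 0.6980, θ₂ = 1.2213, θ₃ = 0.5234

φ1=0.0° → target in arm frame (0.0319, -0.0964)
  A cos θ + B sin θ = C:  0.0881·cos θ + -0.3207·sin θ = -0.1386
  γ=atan2(-0.3207,0.0881)=-1.3027;  ψ=arccos(-0.4168)=2.0007;  θ1=γ+ψ≈0.6980
rotate P by −φ2: (-0.0994, 0.0206, -0.3207)
  e−x'=0.2194;  (l²−L²−(e−x')²−y'²−z²)/2L = -0.2262
  √(A²+B²)=0.3886;  θ2 = -0.9707+2.1920 ≈ 1.2213
arm 3 (φ=240.0°): x'=0.0675, y'=0.0758
  A cos θ + B sin θ = C:  0.0525·cos θ + -0.3207·sin θ = -0.1149
  γ=atan2(-0.3207,0.0525)=-1.4086;  ψ=arccos(-0.3535)=1.9321;  θ3=γ+ψ≈0.5234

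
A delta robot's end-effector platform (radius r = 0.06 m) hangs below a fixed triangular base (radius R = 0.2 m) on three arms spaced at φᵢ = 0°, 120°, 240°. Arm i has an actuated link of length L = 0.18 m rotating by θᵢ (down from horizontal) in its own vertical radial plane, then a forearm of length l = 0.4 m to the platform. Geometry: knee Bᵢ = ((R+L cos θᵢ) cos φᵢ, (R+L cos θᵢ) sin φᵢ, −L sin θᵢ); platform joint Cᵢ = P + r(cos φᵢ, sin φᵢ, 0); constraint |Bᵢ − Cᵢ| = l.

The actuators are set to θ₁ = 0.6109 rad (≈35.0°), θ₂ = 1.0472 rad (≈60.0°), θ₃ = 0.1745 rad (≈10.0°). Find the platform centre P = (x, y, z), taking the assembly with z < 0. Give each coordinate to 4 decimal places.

(0.0071, -0.1215, -0.3614)

S1 = (0.2874·cos0.0°, 0.2874·sin0.0°, -0.1032) = (0.2874, 0.0000, -0.1032)
S2 = (0.2300·cos120.0°, 0.2300·sin120.0°, -0.1559) = (-0.1150, 0.1992, -0.1559)
φ3=240.0°: virtual centre (-0.1586, -0.2748, -0.0313), radius l
|S₂|²−|S₁|² = -0.0161;  |S₃|²−|S₁|² = 0.0084
plane₁₂: -0.8049x+0.3984y+-0.1053z = -0.0161
Cramer: x(z) = 0.0069-0.0006z;  y(z) = -0.0264+0.2630z
into |P−S₁|² = l²: 1.0692z² + 0.1929z + -0.0699 = 0;  Δ = 0.3364;  z = -0.3614 or 0.1810 → z<0 root = -0.3614
x = 0.0071, y = -0.1215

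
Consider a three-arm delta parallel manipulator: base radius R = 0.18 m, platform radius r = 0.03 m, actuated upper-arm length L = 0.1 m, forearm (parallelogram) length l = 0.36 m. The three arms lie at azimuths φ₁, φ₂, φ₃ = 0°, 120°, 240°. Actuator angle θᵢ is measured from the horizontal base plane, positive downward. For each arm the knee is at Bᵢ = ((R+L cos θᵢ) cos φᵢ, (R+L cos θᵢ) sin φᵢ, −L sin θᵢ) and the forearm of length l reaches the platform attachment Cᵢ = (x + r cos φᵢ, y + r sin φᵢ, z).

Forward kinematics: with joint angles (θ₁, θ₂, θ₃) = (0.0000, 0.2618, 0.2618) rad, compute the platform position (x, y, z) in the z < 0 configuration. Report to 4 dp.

(0.0206, 0.0000, -0.2774)

φ1=0.0°: virtual centre (0.2500, 0.0000, 0.0000), radius l
arm 2 at φ=120.0°: (R−r)+L cos θ2 = 0.2466;  O2 = (-0.1233, 0.2136, -0.0259)
O3 = (0.2466·cos240.0°, 0.2466·sin240.0°, -0.0259) = (-0.1233, -0.2136, -0.0259)
|O₂|²−|O₁|² = -0.0010;  |O₃|²−|O₁|² = -0.0010
[-0.7466 0.4271 -0.0518]·P = -0.0010;  [-0.7466 -0.4271 -0.0518]·P = -0.0010
det = 0.6378;  x = 0.0014+-0.0693z,  y = 0.0000+0.0000z
sphere 1 gives Az²+Bz+C=0 with A=1.0048, B=0.0345, C=-0.0678;  B²−4AC=0.2736;  roots -0.2774, 0.2431;  negative root z = -0.2774
x = 0.0206, y = 0.0000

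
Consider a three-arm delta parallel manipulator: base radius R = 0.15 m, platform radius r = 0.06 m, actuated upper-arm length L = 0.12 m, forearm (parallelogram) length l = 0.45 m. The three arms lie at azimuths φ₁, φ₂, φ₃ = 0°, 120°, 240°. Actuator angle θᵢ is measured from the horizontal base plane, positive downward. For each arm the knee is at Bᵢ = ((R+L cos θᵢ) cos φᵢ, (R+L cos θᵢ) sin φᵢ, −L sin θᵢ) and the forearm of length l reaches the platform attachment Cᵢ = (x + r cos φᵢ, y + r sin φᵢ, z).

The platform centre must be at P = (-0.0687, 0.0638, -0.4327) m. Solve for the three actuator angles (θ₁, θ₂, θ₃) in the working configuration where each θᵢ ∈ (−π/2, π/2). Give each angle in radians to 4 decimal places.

rotate P by −φ1: (-0.0687, 0.0638, -0.4327)
  A=0.1587, B=-0.4327, C=(l²−L²−A²−y'²−z²)/(2L)=-0.1183
  θ1 = atan2(B,A) + arccos(C/0.4609) = 0.6111
φ2=120.0° → target in arm frame (0.0896, 0.0276)
  A=0.0004, B=-0.4327, C=(l²−L²−A²−y'²−z²)/(2L)=0.0005
  γ=atan2(-0.4327,0.0004)=-1.5699;  ψ=arccos(0.0010)=1.5697;  θ2=γ+ψ≈-0.0001
rotate P by −φ3: (-0.0209, -0.0914, -0.4327)
  e−x'=0.1109;  (l²−L²−(e−x')²−y'²−z²)/2L = -0.0824
  γ=atan2(-0.4327,0.1109)=-1.3199;  ψ=arccos(-0.1845)=1.7564;  θ3=γ+ψ≈0.4365

θ₁ = 0.6111, θ₂ = -0.0001, θ₃ = 0.4365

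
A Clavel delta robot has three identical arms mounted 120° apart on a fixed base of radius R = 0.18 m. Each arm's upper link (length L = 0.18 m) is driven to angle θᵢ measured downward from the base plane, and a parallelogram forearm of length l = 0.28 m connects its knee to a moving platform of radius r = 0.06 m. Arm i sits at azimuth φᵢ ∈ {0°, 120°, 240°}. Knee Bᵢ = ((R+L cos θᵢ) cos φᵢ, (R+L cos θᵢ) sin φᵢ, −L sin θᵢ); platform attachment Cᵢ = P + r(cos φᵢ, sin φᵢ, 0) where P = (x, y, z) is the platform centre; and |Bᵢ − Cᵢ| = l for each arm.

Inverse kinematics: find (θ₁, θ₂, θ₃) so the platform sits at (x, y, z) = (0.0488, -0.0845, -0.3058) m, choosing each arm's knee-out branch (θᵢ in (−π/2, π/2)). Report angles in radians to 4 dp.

θ₁ = 0.7854, θ₂ = 1.3967, θ₃ = 0.7855

rotate P by −φ1: (0.0488, -0.0845, -0.3058)
  A cos θ + B sin θ = C:  0.0712·cos θ + -0.3058·sin θ = -0.1659
  √(A²+B²)=0.3140;  θ1 = -1.3420+2.1275 ≈ 0.7854
rotate P by −φ2: (-0.0976, 0.0000, -0.3058)
  A=0.2176, B=-0.3058, C=(l²−L²−A²−y'²−z²)/(2L)=-0.2635
  √(A²+B²)=0.3753;  θ2 = -0.9524+2.3491 ≈ 1.3967
rotate P by −φ3: (0.0488, 0.0845, -0.3058)
  e−x'=0.0712;  (l²−L²−(e−x')²−y'²−z²)/2L = -0.1659
  √(A²+B²)=0.3140;  θ3 = -1.3420+2.1275 ≈ 0.7855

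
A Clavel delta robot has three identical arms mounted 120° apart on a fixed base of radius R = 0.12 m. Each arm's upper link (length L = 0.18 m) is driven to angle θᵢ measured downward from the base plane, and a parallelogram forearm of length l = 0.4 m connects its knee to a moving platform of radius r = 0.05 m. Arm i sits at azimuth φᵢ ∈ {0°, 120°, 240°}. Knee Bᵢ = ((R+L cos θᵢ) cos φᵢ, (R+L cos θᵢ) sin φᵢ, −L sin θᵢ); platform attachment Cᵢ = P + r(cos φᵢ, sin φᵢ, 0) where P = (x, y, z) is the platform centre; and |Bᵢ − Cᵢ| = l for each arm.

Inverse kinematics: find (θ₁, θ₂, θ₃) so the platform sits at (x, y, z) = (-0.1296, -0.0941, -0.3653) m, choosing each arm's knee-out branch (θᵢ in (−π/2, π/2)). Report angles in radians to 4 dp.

rotate P by −φ1: (-0.1296, -0.0941, -0.3653)
  A=0.1996, B=-0.3653, C=(l²−L²−A²−y'²−z²)/(2L)=-0.1515
  γ=atan2(-0.3653,0.1996)=-1.0707;  ψ=arccos(-0.3639)=1.9433;  θ1=γ+ψ≈0.8726
φ2=120.0° → target in arm frame (-0.0167, 0.1593)
  A=0.0867, B=-0.3653, C=(l²−L²−A²−y'²−z²)/(2L)=-0.1076
  θ2 = atan2(B,A) + arccos(C/0.3754) = 0.5236
rotate P by −φ3: (0.1463, -0.0652, -0.3653)
  A cos θ + B sin θ = C:  -0.0763·cos θ + -0.3653·sin θ = -0.0442
  γ=atan2(-0.3653,-0.0763)=-1.7767;  ψ=arccos(-0.1185)=1.6895;  θ3=γ+ψ≈-0.0872

θ₁ = 0.8726, θ₂ = 0.5236, θ₃ = -0.0872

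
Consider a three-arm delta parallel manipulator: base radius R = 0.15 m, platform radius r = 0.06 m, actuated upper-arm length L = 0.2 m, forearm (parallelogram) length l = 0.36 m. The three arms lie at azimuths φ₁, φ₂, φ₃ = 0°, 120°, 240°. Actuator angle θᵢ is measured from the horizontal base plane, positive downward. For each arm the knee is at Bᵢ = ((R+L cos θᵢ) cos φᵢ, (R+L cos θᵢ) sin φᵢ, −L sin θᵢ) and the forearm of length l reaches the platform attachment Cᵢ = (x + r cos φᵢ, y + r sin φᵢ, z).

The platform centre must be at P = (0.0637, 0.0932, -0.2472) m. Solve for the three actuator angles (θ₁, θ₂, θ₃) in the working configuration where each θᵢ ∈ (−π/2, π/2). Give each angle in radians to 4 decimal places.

θ₁ = -0.0874, θ₂ = 0.0001, θ₃ = 0.7853

φ1=0.0° → target in arm frame (0.0637, 0.0932)
  e−x'=0.0263;  (l²−L²−(e−x')²−y'²−z²)/2L = 0.0478
  √(A²+B²)=0.2486;  θ1 = -1.4648+1.3774 ≈ -0.0874
rotate P by −φ2: (0.0489, -0.1018, -0.2472)
  e−x'=0.0411;  (l²−L²−(e−x')²−y'²−z²)/2L = 0.0411
  γ=atan2(-0.2472,0.0411)=-1.4059;  ψ=arccos(0.1640)=1.4060;  θ2=γ+ψ≈0.0001
arm 3 (φ=240.0°): x'=-0.1126, y'=0.0086
  A=0.2026, B=-0.2472, C=(l²−L²−A²−y'²−z²)/(2L)=-0.0315
  γ=atan2(-0.2472,0.2026)=-0.8843;  ψ=arccos(-0.0987)=1.6696;  θ3=γ+ψ≈0.7853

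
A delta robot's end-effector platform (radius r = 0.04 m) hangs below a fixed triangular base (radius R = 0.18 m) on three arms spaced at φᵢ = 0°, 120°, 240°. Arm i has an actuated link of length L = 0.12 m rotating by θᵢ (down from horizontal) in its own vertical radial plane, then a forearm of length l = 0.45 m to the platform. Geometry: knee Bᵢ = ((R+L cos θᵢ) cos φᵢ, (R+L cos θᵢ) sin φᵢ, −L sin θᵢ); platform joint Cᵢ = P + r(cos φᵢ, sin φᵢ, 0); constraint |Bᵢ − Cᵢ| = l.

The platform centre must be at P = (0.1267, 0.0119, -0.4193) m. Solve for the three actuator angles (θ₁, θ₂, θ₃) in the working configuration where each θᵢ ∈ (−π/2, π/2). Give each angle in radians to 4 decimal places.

rotate P by −φ1: (0.1267, 0.0119, -0.4193)
  A=0.0133, B=-0.4193, C=(l²−L²−A²−y'²−z²)/(2L)=0.0499
  θ1 = atan2(B,A) + arccos(C/0.4195) = -0.0875
arm 2 (φ=120.0°): x'=-0.0530, y'=-0.1157
  A=0.1930, B=-0.4193, C=(l²−L²−A²−y'²−z²)/(2L)=-0.1598
  γ=atan2(-0.4193,0.1930)=-1.1393;  ψ=arccos(-0.3463)=1.9244;  θ2=γ+ψ≈0.7850
arm 3 (φ=240.0°): x'=-0.0737, y'=0.1038
  e−x'=0.2137;  (l²−L²−(e−x')²−y'²−z²)/2L = -0.1839
  √(A²+B²)=0.4706;  θ3 = -1.0995+1.9722 ≈ 0.8727

θ₁ = -0.0875, θ₂ = 0.7850, θ₃ = 0.8727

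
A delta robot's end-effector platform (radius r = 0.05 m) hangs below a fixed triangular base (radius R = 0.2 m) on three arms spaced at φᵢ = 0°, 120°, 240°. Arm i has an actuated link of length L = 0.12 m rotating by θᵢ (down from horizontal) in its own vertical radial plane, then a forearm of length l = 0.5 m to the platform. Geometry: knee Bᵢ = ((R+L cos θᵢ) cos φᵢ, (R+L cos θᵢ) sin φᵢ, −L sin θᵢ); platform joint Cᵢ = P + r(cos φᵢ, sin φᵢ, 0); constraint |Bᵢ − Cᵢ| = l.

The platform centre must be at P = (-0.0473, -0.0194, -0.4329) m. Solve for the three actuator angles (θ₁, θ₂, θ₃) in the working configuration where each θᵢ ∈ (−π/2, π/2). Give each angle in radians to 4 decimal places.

rotate P by −φ1: (-0.0473, -0.0194, -0.4329)
  A cos θ + B sin θ = C:  0.1973·cos θ + -0.4329·sin θ = 0.0371
  θ1 = atan2(B,A) + arccos(C/0.4757) = 0.3497
arm 2 (φ=120.0°): x'=0.0068, y'=0.0507
  A cos θ + B sin θ = C:  0.1432·cos θ + -0.4329·sin θ = 0.1047
  γ=atan2(-0.4329,0.1432)=-1.2514;  ψ=arccos(0.2297)=1.3390;  θ2=γ+ψ≈0.0876
rotate P by −φ3: (0.0405, -0.0313, -0.4329)
  A cos θ + B sin θ = C:  0.1095·cos θ + -0.4329·sin θ = 0.1467
  γ=atan2(-0.4329,0.1095)=-1.3229;  ψ=arccos(0.3286)=1.2359;  θ3=γ+ψ≈-0.0870

θ₁ = 0.3497, θ₂ = 0.0876, θ₃ = -0.0870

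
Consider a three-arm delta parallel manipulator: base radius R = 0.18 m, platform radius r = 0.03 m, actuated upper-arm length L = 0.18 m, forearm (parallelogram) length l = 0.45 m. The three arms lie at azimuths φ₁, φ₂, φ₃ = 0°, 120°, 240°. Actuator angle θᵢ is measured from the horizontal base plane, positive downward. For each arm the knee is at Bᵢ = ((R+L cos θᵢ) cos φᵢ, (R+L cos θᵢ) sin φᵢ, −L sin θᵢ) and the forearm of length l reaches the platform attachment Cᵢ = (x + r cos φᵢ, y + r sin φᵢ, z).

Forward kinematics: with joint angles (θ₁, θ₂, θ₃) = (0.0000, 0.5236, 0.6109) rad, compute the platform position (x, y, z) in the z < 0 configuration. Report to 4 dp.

(0.0847, 0.0127, -0.3771)

arm 1 at φ=0.0°: e+L cos θ1 = 0.3300;  centre 1 = (0.3300, 0.0000, 0.0000)
arm 2 at φ=120.0°: e+L cos θ2 = 0.3059;  centre 2 = (-0.1529, 0.2649, -0.0900)
arm 3 at φ=240.0°: e+L cos θ3 = 0.2974;  centre 3 = (-0.1487, -0.2576, -0.1032)
eliminate P² terms by subtracting sphere 1 from 2 and 3
plane₁₂: -0.9659x+0.5298y+-0.1800z = -0.0072
det = 1.0049;  x = 0.0089+-0.2012z,  y = 0.0025+-0.0270z
quadratic in z: (1.0412)z²+(0.1291)z+(-0.0994)=0, √Δ=0.6561 → z ∈ {-0.3771, 0.2531}; z = -0.3771 (taking z<0)
x = 0.0847, y = 0.0127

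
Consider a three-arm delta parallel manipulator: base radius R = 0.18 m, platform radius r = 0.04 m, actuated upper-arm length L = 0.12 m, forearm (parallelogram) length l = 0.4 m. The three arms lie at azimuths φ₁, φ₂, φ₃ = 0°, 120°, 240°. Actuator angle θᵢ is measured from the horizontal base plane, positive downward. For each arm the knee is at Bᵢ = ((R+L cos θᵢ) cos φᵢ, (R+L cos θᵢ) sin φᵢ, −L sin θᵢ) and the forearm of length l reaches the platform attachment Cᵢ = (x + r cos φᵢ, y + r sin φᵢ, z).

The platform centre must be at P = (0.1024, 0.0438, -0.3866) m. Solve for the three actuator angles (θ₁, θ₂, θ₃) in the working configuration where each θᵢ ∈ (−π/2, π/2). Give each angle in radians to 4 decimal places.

θ₁ = 0.1742, θ₂ = 0.7852, θ₃ = 1.1341

rotate P by −φ1: (0.1024, 0.0438, -0.3866)
  A cos θ + B sin θ = C:  0.0376·cos θ + -0.3866·sin θ = -0.0300
  √(A²+B²)=0.3884;  θ1 = -1.4738+1.6480 ≈ 0.1742
φ2=120.0° → target in arm frame (-0.0133, -0.1106)
  A cos θ + B sin θ = C:  0.1533·cos θ + -0.3866·sin θ = -0.1649
  √(A²+B²)=0.4159;  θ2 = -1.1934+1.9785 ≈ 0.7852
φ3=240.0° → target in arm frame (-0.0891, 0.0668)
  A cos θ + B sin θ = C:  0.2291·cos θ + -0.3866·sin θ = -0.2534
  √(A²+B²)=0.4494;  θ3 = -1.0358+2.1699 ≈ 1.1341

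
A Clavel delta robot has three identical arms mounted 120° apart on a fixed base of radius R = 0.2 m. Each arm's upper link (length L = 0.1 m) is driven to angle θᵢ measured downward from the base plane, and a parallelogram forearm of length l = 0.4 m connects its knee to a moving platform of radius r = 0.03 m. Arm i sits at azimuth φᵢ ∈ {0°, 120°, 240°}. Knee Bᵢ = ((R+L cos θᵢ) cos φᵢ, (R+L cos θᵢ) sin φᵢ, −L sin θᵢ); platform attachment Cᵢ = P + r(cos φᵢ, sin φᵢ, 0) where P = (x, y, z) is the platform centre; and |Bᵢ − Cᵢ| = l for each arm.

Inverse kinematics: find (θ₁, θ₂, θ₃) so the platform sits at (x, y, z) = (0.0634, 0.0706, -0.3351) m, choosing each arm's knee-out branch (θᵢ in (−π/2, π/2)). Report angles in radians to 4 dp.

θ₁ = -0.0006, θ₂ = 0.2617, θ₃ = 1.0473

φ1=0.0° → target in arm frame (0.0634, 0.0706)
  A=0.1066, B=-0.3351, C=(l²−L²−A²−y'²−z²)/(2L)=0.1068
  θ1 = atan2(B,A) + arccos(C/0.3516) = -0.0006
arm 2 (φ=120.0°): x'=0.0294, y'=-0.0902
  A=0.1406, B=-0.3351, C=(l²−L²−A²−y'²−z²)/(2L)=0.0491
  θ2 = atan2(B,A) + arccos(C/0.3634) = 0.2617
φ3=240.0° → target in arm frame (-0.0928, 0.0196)
  A cos θ + B sin θ = C:  0.2628·cos θ + -0.3351·sin θ = -0.1588
  γ=atan2(-0.3351,0.2628)=-0.9057;  ψ=arccos(-0.3729)=1.9529;  θ3=γ+ψ≈1.0473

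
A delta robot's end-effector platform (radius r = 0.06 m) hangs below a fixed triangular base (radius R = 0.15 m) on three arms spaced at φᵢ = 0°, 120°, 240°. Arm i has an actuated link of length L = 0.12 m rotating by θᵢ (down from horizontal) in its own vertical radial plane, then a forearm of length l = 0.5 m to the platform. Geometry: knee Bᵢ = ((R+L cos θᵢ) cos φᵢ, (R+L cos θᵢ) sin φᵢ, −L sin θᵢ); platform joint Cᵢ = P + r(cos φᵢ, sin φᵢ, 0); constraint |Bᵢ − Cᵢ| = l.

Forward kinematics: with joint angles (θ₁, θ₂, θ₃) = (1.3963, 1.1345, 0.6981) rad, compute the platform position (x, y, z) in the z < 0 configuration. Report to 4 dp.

(-0.0922, -0.0709, -0.5696)

O1 = (0.1108·cos0.0°, 0.1108·sin0.0°, -0.1182) = (0.1108, 0.0000, -0.1182)
φ2=120.0°: virtual centre (-0.0704, 0.1219, -0.1088), radius l
O3 = (0.1819·cos240.0°, 0.1819·sin240.0°, -0.0771) = (-0.0910, -0.1576, -0.0771)
subtract pairs → two planes through P
plane₁₂: -0.3624x+0.2437y+0.0188z = 0.0054
det = 0.2126;  x = -0.0226+0.1221z,  y = -0.0116+0.1042z
sphere 1 gives Az²+Bz+C=0 with A=1.0258, B=0.2014, C=-0.2181;  B²−4AC=0.9353;  roots -0.5696, 0.3733;  negative root z = -0.5696
x = -0.0922, y = -0.0709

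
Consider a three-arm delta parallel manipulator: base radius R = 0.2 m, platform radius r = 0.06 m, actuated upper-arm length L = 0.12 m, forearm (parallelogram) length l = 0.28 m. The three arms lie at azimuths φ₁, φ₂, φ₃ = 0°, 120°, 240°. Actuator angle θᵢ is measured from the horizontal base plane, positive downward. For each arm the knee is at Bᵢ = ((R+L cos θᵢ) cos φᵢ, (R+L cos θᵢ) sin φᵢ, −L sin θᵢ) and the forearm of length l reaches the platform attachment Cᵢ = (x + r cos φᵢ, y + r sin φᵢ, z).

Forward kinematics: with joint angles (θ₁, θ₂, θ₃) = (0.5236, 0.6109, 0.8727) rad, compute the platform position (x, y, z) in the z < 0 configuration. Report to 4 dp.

O1 = (0.2439·cos0.0°, 0.2439·sin0.0°, -0.0600) = (0.2439, 0.0000, -0.0600)
φ2=120.0°: virtual centre (-0.1191, 0.2064, -0.0688), radius l
O3 = (0.2171·cos240.0°, 0.2171·sin240.0°, -0.0919) = (-0.1086, -0.1880, -0.0919)
|O₂|²−|O₁|² = -0.0016;  |O₃|²−|O₁|² = -0.0075
plane₁₂: -0.7261x+0.4127y+-0.0177z = -0.0016
Cramer: x(z) = 0.0065-0.0585z;  y(z) = 0.0077-0.0601z
quadratic in z: (1.0070)z²+(0.1469)z+(-0.0184)=0, √Δ=0.3093 → z ∈ {-0.2265, 0.0806}; z = -0.2265 (taking z<0)
x = 0.0198, y = 0.0213

(0.0198, 0.0213, -0.2265)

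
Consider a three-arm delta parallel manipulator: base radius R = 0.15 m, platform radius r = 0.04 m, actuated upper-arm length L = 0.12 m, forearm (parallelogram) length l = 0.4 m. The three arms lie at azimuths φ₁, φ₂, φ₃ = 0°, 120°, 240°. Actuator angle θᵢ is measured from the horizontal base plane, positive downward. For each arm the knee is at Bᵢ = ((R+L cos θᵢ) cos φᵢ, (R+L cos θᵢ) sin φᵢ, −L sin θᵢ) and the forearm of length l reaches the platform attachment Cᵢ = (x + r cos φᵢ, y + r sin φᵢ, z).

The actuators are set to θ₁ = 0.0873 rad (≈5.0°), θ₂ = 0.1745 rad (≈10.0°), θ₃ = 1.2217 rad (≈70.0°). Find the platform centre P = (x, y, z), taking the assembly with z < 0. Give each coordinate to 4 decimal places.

arm 1 at φ=0.0°: e+L cos θ1 = 0.2295;  centre 1 = (0.2295, 0.0000, -0.0105)
centre 2 = (0.2282·cos120.0°, 0.2282·sin120.0°, -0.0208) = (-0.1141, 0.1976, -0.0208)
arm 3 at φ=240.0°: e+L cos θ3 = 0.1510;  centre 3 = (-0.0755, -0.1308, -0.1128)
|centre ₂|²−|centre ₁|² = -0.0003;  |centre ₃|²−|centre ₁|² = -0.0173
linear system: -0.6873x+0.3952y = -0.0003−-0.0207z; -0.6101x+-0.2616y = -0.0173−-0.2046z
det = 0.4209;  x = 0.0164+-0.2050z,  y = 0.0278+-0.3040z
sphere 1 gives Az²+Bz+C=0 with A=1.1344, B=0.0914, C=-0.1137;  B²−4AC=0.5243;  roots -0.3594, 0.2788;  negative root z = -0.3594
x = 0.0901, y = 0.1370

(0.0901, 0.1370, -0.3594)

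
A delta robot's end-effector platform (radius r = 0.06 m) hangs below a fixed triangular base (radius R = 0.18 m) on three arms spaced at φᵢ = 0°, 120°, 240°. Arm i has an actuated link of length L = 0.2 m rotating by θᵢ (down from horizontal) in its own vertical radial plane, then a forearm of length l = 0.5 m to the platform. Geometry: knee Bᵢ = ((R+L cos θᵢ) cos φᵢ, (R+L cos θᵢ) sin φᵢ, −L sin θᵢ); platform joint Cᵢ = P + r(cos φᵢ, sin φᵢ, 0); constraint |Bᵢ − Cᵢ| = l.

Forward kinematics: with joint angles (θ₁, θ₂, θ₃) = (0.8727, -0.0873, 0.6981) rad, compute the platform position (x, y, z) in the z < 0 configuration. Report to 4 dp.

centre 1 = (0.2486·cos0.0°, 0.2486·sin0.0°, -0.1532) = (0.2486, 0.0000, -0.1532)
centre 2 = (0.3192·cos120.0°, 0.3192·sin120.0°, 0.0174) = (-0.1596, 0.2765, 0.0174)
arm 3 at φ=240.0°: ρ3 = 0.2732;  centre 3 = (-0.1366, -0.2366, -0.1286)
|centre ₂|²−|centre ₁|² = 0.0170;  |centre ₃|²−|centre ₁|² = 0.0059
plane₁₂: -0.8163x+0.5529y+0.3413z = 0.0170
det = 0.8122;  x = -0.0139+0.2324z,  y = 0.0101+-0.2741z
sphere 1 gives Az²+Bz+C=0 with A=1.1292, B=0.1789, C=-0.1575;  B²−4AC=0.7435;  roots -0.4610, 0.3026;  negative root z = -0.4610
x = -0.1211, y = 0.1365

(-0.1211, 0.1365, -0.4610)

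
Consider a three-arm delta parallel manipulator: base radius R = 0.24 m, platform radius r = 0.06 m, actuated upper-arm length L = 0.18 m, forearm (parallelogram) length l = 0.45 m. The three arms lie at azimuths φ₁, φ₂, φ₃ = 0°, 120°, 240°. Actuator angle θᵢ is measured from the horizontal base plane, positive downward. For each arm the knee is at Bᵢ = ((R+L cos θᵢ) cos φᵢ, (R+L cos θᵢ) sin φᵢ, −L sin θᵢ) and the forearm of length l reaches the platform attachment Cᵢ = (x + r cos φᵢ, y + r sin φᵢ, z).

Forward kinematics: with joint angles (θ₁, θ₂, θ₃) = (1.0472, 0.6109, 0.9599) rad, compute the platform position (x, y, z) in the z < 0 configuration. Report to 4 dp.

O1 = (0.2700·cos0.0°, 0.2700·sin0.0°, -0.1559) = (0.2700, 0.0000, -0.1559)
φ2=120.0°: virtual centre (-0.1637, 0.2836, -0.1032), radius l
φ3=240.0°: virtual centre (-0.1416, -0.2453, -0.1474), radius l
subtract pairs → two planes through P
[-0.8674 0.5671 0.1053]·P = 0.0207;  [-0.8232 -0.4906 0.0169]·P = 0.0048
Cramer: x(z) = -0.0144+0.0686z;  y(z) = 0.0144-0.0807z
sphere 1 gives Az²+Bz+C=0 with A=1.0112, B=0.2704, C=-0.0971;  B²−4AC=0.4659;  roots -0.4712, 0.2038;  negative root z = -0.4712
x = -0.0467, y = 0.0525

(-0.0467, 0.0525, -0.4712)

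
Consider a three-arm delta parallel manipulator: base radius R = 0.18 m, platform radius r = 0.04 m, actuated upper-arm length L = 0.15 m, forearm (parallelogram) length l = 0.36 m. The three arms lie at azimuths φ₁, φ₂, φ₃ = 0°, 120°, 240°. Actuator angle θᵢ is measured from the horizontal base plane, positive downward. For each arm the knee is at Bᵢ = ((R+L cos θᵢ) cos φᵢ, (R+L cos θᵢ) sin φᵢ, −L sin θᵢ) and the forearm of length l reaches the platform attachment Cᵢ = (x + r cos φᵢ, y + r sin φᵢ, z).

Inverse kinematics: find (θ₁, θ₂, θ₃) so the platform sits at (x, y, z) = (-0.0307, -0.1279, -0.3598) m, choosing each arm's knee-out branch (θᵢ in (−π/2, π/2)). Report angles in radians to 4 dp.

rotate P by −φ1: (-0.0307, -0.1279, -0.3598)
  A=0.1707, B=-0.3598, C=(l²−L²−A²−y'²−z²)/(2L)=-0.2262
  γ=atan2(-0.3598,0.1707)=-1.1278;  ψ=arccos(-0.5679)=2.1748;  θ1=γ+ψ≈1.0470
φ2=120.0° → target in arm frame (-0.0954, 0.0905)
  A cos θ + B sin θ = C:  0.2354·cos θ + -0.3598·sin θ = -0.2866
  θ2 = atan2(B,A) + arccos(C/0.4300) = 1.3089
arm 3 (φ=240.0°): x'=0.1261, y'=0.0374
  e−x'=0.0139;  (l²−L²−(e−x')²−y'²−z²)/2L = -0.0798
  γ=atan2(-0.3598,0.0139)=-1.5322;  ψ=arccos(-0.2217)=1.7943;  θ3=γ+ψ≈0.2621

θ₁ = 1.0470, θ₂ = 1.3089, θ₃ = 0.2621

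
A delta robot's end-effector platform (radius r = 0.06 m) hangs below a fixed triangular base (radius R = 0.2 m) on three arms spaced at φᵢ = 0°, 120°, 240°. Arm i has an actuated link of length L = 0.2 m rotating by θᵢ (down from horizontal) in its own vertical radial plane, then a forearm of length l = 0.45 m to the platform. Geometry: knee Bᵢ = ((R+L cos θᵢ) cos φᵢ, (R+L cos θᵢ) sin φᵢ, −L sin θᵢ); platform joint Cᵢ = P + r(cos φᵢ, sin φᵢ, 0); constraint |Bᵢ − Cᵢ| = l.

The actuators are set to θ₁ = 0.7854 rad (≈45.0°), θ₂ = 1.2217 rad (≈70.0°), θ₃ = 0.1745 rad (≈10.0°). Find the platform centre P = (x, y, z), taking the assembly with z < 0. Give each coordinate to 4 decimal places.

arm 1 at φ=0.0°: ρ1 = 0.2814;  centre 1 = (0.2814, 0.0000, -0.1414)
φ2=120.0°: virtual centre (-0.1042, 0.1805, -0.1879), radius l
centre 3 = (0.3370·cos240.0°, 0.3370·sin240.0°, -0.0347) = (-0.1685, -0.2918, -0.0347)
eliminate P² terms by subtracting sphere 1 from 2 and 3
plane₁₂: -0.7713x+0.3610y+-0.0930z = -0.0204
det = 0.7749;  x = 0.0082+0.0293z,  y = -0.0392+0.3204z
into |P−centre ₁|² = l²: 1.1035z² + 0.2417z + -0.1063 = 0;  Δ = 0.5276;  z = -0.4386 or 0.2196 → z<0 root = -0.4386
x = -0.0047, y = -0.1797

(-0.0047, -0.1797, -0.4386)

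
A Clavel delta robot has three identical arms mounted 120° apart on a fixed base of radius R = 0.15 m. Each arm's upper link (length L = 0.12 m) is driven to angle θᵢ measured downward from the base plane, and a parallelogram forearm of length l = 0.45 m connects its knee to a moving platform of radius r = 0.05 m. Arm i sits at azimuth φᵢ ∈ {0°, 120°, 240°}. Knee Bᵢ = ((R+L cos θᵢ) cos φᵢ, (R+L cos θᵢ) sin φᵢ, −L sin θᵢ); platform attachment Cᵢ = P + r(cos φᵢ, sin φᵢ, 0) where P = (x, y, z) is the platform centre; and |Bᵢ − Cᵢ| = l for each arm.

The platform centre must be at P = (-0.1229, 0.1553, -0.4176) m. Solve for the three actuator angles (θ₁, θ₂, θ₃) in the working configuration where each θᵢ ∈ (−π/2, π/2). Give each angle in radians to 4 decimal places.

θ₁ = 1.0477, θ₂ = -0.2616, θ₃ = 0.8731

rotate P by −φ1: (-0.1229, 0.1553, -0.4176)
  A=0.2229, B=-0.4176, C=(l²−L²−A²−y'²−z²)/(2L)=-0.2504
  θ1 = atan2(B,A) + arccos(C/0.4734) = 1.0477
arm 2 (φ=120.0°): x'=0.1959, y'=0.0288
  A cos θ + B sin θ = C:  -0.0959·cos θ + -0.4176·sin θ = 0.0153
  √(A²+B²)=0.4285;  θ2 = -1.7966+1.5350 ≈ -0.2616
arm 3 (φ=240.0°): x'=-0.0730, y'=-0.1841
  A cos θ + B sin θ = C:  0.1730·cos θ + -0.4176·sin θ = -0.2088
  √(A²+B²)=0.4520;  θ3 = -1.1780+2.0510 ≈ 0.8731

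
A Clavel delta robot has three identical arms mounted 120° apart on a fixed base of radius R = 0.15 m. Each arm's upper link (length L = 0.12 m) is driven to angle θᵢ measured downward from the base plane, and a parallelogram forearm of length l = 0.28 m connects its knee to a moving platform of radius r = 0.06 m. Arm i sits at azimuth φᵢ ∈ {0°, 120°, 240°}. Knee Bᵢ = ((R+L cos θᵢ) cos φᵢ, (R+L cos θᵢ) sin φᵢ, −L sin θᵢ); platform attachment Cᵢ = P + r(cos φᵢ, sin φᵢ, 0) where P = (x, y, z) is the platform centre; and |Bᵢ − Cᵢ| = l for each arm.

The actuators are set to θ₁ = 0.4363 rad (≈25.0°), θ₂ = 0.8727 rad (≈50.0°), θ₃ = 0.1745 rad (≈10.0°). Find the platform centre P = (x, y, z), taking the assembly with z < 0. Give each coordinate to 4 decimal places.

(0.0123, -0.0665, -0.2487)

φ1=0.0°: virtual centre (0.1988, 0.0000, -0.0507), radius l
φ2=120.0°: virtual centre (-0.0836, 0.1447, -0.0919), radius l
O3 = (0.2082·cos240.0°, 0.2082·sin240.0°, -0.0208) = (-0.1041, -0.1803, -0.0208)
eliminate P² terms by subtracting sphere 1 from 2 and 3
plane₁₂: -0.5646x+0.2895y+-0.0824z = -0.0057
det = 0.3789;  x = 0.0041+-0.0328z,  y = -0.0116+0.2208z
into |P−O₁|² = l²: 1.0498z² + 0.1091z + -0.0378 = 0;  Δ = 0.1707;  z = -0.2487 or 0.1448 → z<0 root = -0.2487
x = 0.0123, y = -0.0665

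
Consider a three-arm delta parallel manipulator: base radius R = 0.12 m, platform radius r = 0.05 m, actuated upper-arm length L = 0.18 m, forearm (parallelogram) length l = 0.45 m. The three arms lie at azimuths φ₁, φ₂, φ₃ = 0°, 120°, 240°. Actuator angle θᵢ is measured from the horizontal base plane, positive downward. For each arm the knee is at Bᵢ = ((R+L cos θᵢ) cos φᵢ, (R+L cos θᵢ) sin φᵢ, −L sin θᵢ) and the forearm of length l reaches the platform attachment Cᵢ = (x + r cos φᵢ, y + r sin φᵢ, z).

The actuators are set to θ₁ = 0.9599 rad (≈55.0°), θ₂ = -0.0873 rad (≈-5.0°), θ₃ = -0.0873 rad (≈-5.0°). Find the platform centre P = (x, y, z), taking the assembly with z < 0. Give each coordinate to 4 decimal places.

(-0.2192, 0.0000, -0.3676)

S1 = (0.1732·cos0.0°, 0.1732·sin0.0°, -0.1474) = (0.1732, 0.0000, -0.1474)
arm 2 at φ=120.0°: e+L cos θ2 = 0.2493;  S2 = (-0.1247, 0.2159, 0.0157)
φ3=240.0°: virtual centre (-0.1247, -0.2159, 0.0157), radius l
eliminate P² terms by subtracting sphere 1 from 2 and 3
[-0.5958 0.4318 0.3263]·P = 0.0106;  [-0.5958 -0.4318 0.3263]·P = 0.0106
Cramer: x(z) = -0.0179+0.5476z;  y(z) = 0.0000-0.0000z
quadratic in z: (1.2999)z²+(0.0856)z+(-0.1442)=0, √Δ=0.8702 → z ∈ {-0.3676, 0.3018}; z = -0.3676 (taking z<0)
x = -0.2192, y = 0.0000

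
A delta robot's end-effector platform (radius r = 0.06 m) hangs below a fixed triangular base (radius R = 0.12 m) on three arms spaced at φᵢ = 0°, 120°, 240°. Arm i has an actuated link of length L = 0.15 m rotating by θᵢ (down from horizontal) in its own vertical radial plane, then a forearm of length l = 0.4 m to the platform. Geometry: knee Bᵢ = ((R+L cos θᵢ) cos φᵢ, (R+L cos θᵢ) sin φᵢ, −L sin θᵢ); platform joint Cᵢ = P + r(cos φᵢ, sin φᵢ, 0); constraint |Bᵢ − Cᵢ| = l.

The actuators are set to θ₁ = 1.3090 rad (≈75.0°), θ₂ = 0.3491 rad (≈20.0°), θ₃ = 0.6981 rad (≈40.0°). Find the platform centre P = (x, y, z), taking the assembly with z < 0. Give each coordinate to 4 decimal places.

φ1=0.0°: virtual centre (0.0988, 0.0000, -0.1449), radius l
S2 = (0.2010·cos120.0°, 0.2010·sin120.0°, -0.0513) = (-0.1005, 0.1740, -0.0513)
arm 3 at φ=240.0°: e+L cos θ3 = 0.1749;  S3 = (-0.0875, -0.1515, -0.0964)
eliminate P² terms by subtracting sphere 1 from 2 and 3
plane₁₂: -0.3986x+0.3481y+0.1872z = 0.0123
det = 0.2504;  x = -0.0275+0.3612z,  y = 0.0037+-0.1241z
sphere 1 gives Az²+Bz+C=0 with A=1.1458, B=0.1976, C=-0.1230;  B²−4AC=0.6029;  roots -0.4251, 0.2526;  negative root z = -0.4251
x = -0.1810, y = 0.0565

(-0.1810, 0.0565, -0.4251)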